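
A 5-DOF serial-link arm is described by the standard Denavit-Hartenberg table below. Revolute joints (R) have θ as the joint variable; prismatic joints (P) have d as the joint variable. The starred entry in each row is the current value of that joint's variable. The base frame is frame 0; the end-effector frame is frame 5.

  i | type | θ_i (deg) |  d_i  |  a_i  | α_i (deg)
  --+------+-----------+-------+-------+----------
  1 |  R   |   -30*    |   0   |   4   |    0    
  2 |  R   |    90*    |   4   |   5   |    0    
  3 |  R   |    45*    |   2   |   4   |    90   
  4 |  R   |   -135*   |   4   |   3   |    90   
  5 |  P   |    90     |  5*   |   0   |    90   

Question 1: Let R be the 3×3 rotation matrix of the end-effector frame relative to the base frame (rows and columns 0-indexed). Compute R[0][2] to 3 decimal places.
0.183

End-effector z-axis (col 2 of R) = (0.1830,-0.6830,-0.7071)
R[0][2] = 0.1830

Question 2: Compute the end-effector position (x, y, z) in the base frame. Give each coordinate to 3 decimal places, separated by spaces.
10.257 1.765 7.414

after link 1: o_1 = (3.4641, -2.0000, 0.0000)
after link 2: o_2 = (5.9641, 2.3301, 4.0000)
after link 3: o_3 = (4.9288, 6.1938, 6.0000)
after link 4: o_4 = (9.3416, 5.1801, 3.8787)
after link 5: o_5 = (10.2566, 1.7650, 7.4142)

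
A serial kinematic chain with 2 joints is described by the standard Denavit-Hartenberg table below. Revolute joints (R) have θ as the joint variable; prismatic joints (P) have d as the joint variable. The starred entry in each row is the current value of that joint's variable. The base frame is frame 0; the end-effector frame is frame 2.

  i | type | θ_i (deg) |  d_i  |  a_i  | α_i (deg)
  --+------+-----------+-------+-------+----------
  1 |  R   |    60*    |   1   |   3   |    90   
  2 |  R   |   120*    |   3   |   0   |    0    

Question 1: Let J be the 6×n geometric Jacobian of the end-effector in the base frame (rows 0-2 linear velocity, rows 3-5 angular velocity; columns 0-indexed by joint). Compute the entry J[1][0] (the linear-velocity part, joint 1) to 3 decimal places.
4.098

axis z_0 = ẑ; lever o_n−o_0 = (4.0981,1.0981,1.0000)
cross product → J_v[:, 0] = (-1.0981,4.0981,0.0000)
J_ω[:, 0] = z_0
entry J[1][0] = 4.0981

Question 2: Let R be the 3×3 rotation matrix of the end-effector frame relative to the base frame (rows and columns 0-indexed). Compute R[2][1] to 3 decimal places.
-0.500

End-effector y-axis (col 1 of R) = (-0.4330,-0.7500,-0.5000)
R[2][1] = -0.5000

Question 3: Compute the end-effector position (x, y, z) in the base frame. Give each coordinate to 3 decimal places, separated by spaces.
4.098 1.098 1.000

after link 1: o_1 = (1.5000, 2.5981, 1.0000)
after link 2: o_2 = (4.0981, 1.0981, 1.0000)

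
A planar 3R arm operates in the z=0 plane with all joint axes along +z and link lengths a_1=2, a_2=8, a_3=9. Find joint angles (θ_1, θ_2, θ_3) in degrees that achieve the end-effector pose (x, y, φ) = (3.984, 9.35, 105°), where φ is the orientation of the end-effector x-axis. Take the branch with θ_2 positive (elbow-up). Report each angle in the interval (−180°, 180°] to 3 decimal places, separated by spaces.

-134.985 149.990 89.995

wrist centre = target − a_3·(cos φ, sin φ) = (6.3134, 0.6567)
cos θ_2 = (40.2899−2²−8²)/(2·2·8) = -0.8659; θ_2 = 149.9904° (elbow-up)
β = atan2(0.6567,6.3134) = 5.9381°; ψ = atan2(4.0012,-4.9275) = 140.9234°
θ_1 = β − ψ = -134.9853°
θ_3 = φ − θ_1 − θ_2 = 89.9949° (wrapped to (-180°,180°])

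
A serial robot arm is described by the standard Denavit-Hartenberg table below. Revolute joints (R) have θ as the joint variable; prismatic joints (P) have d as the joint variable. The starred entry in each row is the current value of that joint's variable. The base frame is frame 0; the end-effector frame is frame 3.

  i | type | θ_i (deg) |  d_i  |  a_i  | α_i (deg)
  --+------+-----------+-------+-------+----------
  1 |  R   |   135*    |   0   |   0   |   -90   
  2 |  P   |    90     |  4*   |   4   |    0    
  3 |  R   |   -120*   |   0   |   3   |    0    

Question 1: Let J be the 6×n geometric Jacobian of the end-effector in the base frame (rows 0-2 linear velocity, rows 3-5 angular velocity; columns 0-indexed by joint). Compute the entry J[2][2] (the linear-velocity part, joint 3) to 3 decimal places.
axis z_2 = (-0.7071,-0.7071,0.0000); lever o_n−o_2 = (-1.8371,1.8371,1.5000)
cross product → J_v[:, 2] = (-1.0607,1.0607,-2.5981)
J_ω[:, 2] = z_2
entry J[2][2] = -2.5981

-2.598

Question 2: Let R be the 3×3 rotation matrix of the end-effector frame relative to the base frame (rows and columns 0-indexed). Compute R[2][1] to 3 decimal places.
End-effector y-axis (col 1 of R) = (-0.3536,0.3536,-0.8660)
R[2][1] = -0.8660

-0.866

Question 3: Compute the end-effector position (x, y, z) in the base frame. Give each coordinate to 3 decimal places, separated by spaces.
-4.666 -0.991 -2.500

after link 1: o_1 = (0.0000, 0.0000, 0.0000)
after link 2: o_2 = (-2.8284, -2.8284, -4.0000)
after link 3: o_3 = (-4.6655, -0.9913, -2.5000)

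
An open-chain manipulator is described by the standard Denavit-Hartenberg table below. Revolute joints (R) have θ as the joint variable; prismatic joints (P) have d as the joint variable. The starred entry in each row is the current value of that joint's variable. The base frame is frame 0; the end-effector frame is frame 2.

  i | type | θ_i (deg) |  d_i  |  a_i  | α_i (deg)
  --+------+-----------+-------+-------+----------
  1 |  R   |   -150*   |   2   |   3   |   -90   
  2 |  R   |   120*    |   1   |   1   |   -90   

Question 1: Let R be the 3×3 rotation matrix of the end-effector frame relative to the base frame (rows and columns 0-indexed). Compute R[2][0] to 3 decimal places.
End-effector x-axis (col 0 of R) = (0.4330,0.2500,-0.8660)
R[2][0] = -0.8660

-0.866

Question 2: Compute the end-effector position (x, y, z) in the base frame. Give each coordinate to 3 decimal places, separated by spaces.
after link 1: o_1 = (-2.5981, -1.5000, 2.0000)
after link 2: o_2 = (-1.6651, -2.1160, 1.1340)

-1.665 -2.116 1.134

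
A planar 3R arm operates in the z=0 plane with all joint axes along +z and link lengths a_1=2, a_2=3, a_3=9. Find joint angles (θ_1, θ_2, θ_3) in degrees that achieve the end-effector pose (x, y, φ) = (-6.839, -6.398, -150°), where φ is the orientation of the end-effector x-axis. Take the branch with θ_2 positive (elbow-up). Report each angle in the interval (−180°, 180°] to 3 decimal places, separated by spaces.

wrist centre = target − a_3·(cos φ, sin φ) = (0.9552, -1.8980)
cos θ_2 = (4.5149−2²−3²)/(2·2·3) = -0.7071; θ_2 = 134.9990° (elbow-up)
β = atan2(-1.8980,0.9552) = -63.2847°; ψ = atan2(2.1214,-0.1213) = 93.2722°
θ_1 = β − ψ = -156.5569°
θ_3 = φ − θ_1 − θ_2 = -128.4421° (wrapped to (-180°,180°])

-156.557 134.999 -128.442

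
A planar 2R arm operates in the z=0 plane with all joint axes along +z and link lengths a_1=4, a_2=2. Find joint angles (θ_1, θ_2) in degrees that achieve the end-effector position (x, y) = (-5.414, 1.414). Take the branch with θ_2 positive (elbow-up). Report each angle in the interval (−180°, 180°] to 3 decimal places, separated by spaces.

150.719 45.015

cos θ_2 = (31.3108−4²−2²)/(2·4·2) = 0.7069; θ_2 = 45.0148° (elbow-up)
β = atan2(1.4140,-5.4140) = 165.3628°; ψ = atan2(1.4146,5.4138) = 14.6434°
θ_1 = β − ψ = 150.7194°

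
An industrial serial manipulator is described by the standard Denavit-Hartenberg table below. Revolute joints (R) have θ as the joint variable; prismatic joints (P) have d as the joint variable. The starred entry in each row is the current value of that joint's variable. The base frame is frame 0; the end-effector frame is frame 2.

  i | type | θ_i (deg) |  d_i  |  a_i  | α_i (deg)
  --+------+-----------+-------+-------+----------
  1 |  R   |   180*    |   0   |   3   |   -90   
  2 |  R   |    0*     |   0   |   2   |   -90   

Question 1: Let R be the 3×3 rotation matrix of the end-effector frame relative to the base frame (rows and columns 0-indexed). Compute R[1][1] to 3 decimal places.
End-effector y-axis (col 1 of R) = (0.0000,1.0000,-0.0000)
R[1][1] = 1.0000

1.000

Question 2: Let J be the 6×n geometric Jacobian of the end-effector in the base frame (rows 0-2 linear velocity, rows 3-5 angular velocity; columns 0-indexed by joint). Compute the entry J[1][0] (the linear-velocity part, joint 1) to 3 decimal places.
axis z_0 = ẑ; lever o_n−o_0 = (-5.0000,0.0000,0.0000)
cross product → J_v[:, 0] = (-0.0000,-5.0000,0.0000)
J_ω[:, 0] = z_0
entry J[1][0] = -5.0000

-5.000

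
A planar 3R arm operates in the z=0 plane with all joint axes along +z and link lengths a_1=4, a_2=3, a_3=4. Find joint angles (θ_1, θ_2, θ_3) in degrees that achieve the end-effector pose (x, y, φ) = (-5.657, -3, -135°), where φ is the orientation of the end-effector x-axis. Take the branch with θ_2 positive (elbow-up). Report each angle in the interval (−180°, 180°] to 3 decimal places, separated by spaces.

wrist centre = target − a_3·(cos φ, sin φ) = (-2.8286, -0.1716)
cos θ_2 = (8.0303−4²−3²)/(2·4·3) = -0.7071; θ_2 = 134.9972° (elbow-up)
β = atan2(-0.1716,-2.8286) = -176.5289°; ψ = atan2(2.1214,1.8788) = 48.4711°
θ_1 = β − ψ = -225.0000°
θ_3 = φ − θ_1 − θ_2 = -44.9972° (wrapped to (-180°,180°])

135.000 134.997 -44.997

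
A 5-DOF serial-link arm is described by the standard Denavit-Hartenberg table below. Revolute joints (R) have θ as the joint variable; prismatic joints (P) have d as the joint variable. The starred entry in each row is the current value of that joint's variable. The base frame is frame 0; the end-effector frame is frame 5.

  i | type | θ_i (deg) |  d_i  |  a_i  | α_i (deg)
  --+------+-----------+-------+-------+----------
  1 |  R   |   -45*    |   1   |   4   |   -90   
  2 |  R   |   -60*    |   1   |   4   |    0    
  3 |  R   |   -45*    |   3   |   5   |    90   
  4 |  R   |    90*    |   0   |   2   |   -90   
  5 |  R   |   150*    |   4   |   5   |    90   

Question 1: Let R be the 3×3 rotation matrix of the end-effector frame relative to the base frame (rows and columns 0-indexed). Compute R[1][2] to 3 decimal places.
-0.238

End-effector z-axis (col 2 of R) = (0.9451,-0.2380,0.2241)
R[1][2] = -0.2380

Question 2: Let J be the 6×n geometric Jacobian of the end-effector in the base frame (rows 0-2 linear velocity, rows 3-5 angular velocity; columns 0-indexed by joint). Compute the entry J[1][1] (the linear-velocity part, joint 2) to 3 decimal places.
axis z_1 = (0.7071,0.7071,0.0000); lever o_n−o_1 = (4.1195,-1.7580,5.0771)
cross product → J_v[:, 1] = (3.5900,-3.5900,-4.1560)
J_ω[:, 1] = z_1
entry J[1][1] = -3.5900

-3.590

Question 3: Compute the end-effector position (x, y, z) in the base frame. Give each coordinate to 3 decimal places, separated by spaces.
6.948 -4.586 6.077

after link 1: o_1 = (2.8284, -2.8284, 1.0000)
after link 2: o_2 = (4.9497, -3.5355, 4.4641)
after link 3: o_3 = (6.1560, -0.4992, 9.2937)
after link 4: o_4 = (7.5702, 0.9151, 9.2937)
after link 5: o_5 = (6.9479, -4.5864, 6.0771)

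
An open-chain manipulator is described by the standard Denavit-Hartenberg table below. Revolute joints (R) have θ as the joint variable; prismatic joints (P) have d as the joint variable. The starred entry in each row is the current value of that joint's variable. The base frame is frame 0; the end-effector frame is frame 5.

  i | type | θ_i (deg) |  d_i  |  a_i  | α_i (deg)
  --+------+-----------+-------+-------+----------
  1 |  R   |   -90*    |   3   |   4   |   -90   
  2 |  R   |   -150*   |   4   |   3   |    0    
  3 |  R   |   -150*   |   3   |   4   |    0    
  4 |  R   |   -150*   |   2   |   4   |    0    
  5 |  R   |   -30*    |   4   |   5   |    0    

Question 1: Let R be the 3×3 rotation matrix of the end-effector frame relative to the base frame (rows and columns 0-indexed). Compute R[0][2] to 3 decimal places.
1.000

End-effector z-axis (col 2 of R) = (1.0000,0.0000,0.0000)
R[0][2] = 1.0000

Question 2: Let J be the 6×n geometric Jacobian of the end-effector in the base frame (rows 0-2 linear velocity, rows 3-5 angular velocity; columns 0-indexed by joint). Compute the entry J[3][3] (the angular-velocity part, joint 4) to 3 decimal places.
1.000

axis z_3 = (1.0000,0.0000,0.0000); lever o_n−o_3 = (6.0000,2.5000,8.3301)
cross product → J_v[:, 3] = (0.0000,-8.3301,2.5000)
J_ω[:, 3] = z_3
entry J[3][3] = 1.0000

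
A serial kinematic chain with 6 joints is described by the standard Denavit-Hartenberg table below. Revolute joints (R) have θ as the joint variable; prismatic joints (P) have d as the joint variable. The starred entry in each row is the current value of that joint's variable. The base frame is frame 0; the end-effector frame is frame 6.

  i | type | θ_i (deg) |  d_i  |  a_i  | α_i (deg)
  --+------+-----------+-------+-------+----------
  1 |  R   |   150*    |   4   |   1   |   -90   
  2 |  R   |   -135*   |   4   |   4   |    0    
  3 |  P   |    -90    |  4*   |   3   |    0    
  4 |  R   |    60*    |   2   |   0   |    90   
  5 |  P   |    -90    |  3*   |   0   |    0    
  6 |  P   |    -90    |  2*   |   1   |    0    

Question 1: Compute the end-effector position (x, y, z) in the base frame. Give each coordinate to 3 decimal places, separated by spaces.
-1.295 -10.799 -0.381

after link 1: o_1 = (-0.8660, 0.5000, 4.0000)
after link 2: o_2 = (-0.4165, -4.3783, 6.8284)
after link 3: o_3 = (-0.5794, -8.9031, 4.7071)
after link 4: o_4 = (-1.5794, -10.6351, 4.7071)
after link 5: o_5 = (-0.9070, -11.0234, 1.8093)
after link 6: o_6 = (-1.2952, -10.7992, -0.3813)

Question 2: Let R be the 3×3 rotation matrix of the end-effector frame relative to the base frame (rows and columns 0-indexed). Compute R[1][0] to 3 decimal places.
End-effector x-axis (col 0 of R) = (-0.8365,0.4830,-0.2588)
R[1][0] = 0.4830

0.483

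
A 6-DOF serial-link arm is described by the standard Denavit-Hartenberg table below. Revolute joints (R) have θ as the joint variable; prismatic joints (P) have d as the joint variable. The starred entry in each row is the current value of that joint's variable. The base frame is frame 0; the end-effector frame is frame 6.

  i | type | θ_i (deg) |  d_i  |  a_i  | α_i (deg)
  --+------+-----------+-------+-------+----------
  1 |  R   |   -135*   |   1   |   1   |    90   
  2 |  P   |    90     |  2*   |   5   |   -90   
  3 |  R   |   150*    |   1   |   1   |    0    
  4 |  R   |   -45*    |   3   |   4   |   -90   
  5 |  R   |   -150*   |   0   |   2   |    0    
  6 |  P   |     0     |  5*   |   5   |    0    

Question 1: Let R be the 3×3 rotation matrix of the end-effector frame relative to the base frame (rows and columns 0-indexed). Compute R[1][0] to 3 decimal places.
End-effector x-axis (col 0 of R) = (-0.2380,0.9451,0.2241)
R[1][0] = 0.9451

0.945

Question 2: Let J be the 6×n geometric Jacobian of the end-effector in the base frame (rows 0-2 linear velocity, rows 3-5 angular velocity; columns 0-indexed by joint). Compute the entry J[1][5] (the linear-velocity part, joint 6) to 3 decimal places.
prismatic axis z_5 = (-0.1830,0.1830,-0.9659)
J_v[:, 5] = z_5; J_ω[:, 5] = (0,0,0)
entry J[1][5] = 0.1830

0.183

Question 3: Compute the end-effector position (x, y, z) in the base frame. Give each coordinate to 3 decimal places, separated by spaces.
after link 1: o_1 = (-0.7071, -0.7071, 1.0000)
after link 2: o_2 = (-2.1213, 0.7071, 6.0000)
after link 3: o_3 = (-1.0607, 1.0607, 5.1340)
after link 4: o_4 = (3.7927, 0.4499, 4.0987)
after link 5: o_5 = (3.3168, 2.3400, 4.5470)
after link 6: o_6 = (1.2120, 7.9804, 0.8381)

1.212 7.980 0.838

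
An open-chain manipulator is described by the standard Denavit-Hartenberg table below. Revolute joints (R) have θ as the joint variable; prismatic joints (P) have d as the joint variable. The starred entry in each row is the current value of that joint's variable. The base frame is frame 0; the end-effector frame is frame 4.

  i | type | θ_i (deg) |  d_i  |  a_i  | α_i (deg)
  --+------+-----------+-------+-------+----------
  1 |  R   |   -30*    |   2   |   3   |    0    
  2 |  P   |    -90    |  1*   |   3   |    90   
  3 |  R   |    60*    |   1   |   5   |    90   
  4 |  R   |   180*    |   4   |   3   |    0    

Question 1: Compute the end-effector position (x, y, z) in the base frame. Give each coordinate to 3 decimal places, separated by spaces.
after link 1: o_1 = (2.5981, -1.5000, 2.0000)
after link 2: o_2 = (1.0981, -4.0981, 3.0000)
after link 3: o_3 = (-1.0179, -5.7631, 7.3301)
after link 4: o_4 = (-2.0000, -7.4641, 2.7321)

-2.000 -7.464 2.732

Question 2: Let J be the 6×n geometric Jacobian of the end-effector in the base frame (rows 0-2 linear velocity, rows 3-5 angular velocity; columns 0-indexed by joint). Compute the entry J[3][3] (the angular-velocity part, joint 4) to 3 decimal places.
axis z_3 = (-0.4330,-0.7500,-0.5000); lever o_n−o_3 = (-0.9821,-1.7010,-4.5981)
cross product → J_v[:, 3] = (2.5981,-1.5000,-0.0000)
J_ω[:, 3] = z_3
entry J[3][3] = -0.4330

-0.433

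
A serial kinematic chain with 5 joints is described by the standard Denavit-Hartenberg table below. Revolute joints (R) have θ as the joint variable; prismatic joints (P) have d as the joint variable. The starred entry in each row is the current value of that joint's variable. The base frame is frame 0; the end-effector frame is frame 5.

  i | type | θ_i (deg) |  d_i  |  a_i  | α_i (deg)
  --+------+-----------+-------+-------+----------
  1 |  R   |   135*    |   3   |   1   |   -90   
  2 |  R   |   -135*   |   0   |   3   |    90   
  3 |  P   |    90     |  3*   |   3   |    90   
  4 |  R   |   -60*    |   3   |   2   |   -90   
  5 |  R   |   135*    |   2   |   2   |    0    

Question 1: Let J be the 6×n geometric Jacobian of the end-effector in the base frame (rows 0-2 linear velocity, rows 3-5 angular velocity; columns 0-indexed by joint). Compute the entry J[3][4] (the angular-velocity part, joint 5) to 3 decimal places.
-0.362

axis z_4 = (-0.3624,-0.8624,-0.3536); lever o_n−o_4 = (-0.3195,-1.1300,-2.5731)
cross product → J_v[:, 4] = (1.8195,-0.8195,0.1340)
J_ω[:, 4] = z_4
entry J[3][4] = -0.3624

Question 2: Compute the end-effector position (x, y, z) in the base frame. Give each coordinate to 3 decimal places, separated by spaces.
-0.221 -6.885 3.773

after link 1: o_1 = (-0.7071, 0.7071, 3.0000)
after link 2: o_2 = (0.7929, -0.7929, 5.1213)
after link 3: o_3 = (0.1716, -4.4142, 3.0000)
after link 4: o_4 = (0.0984, -5.7553, 6.3461)
after link 5: o_5 = (-0.2210, -6.8853, 3.7729)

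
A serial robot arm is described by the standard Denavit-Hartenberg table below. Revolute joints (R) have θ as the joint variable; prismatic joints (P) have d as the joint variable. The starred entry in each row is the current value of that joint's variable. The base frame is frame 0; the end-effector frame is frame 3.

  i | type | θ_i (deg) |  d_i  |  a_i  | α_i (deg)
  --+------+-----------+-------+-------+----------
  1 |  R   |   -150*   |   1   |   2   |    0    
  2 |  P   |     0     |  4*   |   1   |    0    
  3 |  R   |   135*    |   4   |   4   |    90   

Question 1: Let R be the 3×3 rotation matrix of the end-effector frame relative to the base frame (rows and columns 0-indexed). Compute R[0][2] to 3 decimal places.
End-effector z-axis (col 2 of R) = (-0.2588,-0.9659,0.0000)
R[0][2] = -0.2588

-0.259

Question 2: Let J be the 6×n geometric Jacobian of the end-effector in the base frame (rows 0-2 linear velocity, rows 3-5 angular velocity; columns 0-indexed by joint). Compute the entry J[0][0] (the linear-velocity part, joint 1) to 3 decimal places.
2.535

axis z_0 = ẑ; lever o_n−o_0 = (1.2656,-2.5353,9.0000)
cross product → J_v[:, 0] = (2.5353,1.2656,-0.0000)
J_ω[:, 0] = z_0
entry J[0][0] = 2.5353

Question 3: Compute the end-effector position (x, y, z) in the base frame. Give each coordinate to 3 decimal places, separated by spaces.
after link 1: o_1 = (-1.7321, -1.0000, 1.0000)
after link 2: o_2 = (-2.5981, -1.5000, 5.0000)
after link 3: o_3 = (1.2656, -2.5353, 9.0000)

1.266 -2.535 9.000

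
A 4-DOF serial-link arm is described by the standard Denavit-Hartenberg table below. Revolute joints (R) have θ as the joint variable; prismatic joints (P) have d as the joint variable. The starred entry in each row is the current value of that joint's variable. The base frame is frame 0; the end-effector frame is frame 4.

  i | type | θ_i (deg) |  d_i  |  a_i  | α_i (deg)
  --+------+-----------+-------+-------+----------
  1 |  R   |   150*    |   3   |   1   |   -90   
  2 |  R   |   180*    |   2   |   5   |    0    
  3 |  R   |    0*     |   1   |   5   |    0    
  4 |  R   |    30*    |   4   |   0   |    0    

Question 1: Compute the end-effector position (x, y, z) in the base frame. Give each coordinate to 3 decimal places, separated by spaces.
after link 1: o_1 = (-0.8660, 0.5000, 3.0000)
after link 2: o_2 = (2.4641, -3.7321, 3.0000)
after link 3: o_3 = (6.2942, -7.0981, 3.0000)
after link 4: o_4 = (4.2942, -10.5622, 3.0000)

4.294 -10.562 3.000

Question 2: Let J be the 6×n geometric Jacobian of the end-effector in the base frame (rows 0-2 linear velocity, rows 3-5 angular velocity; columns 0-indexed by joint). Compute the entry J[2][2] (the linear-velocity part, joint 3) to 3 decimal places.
5.000

axis z_2 = (-0.5000,-0.8660,0.0000); lever o_n−o_2 = (1.8301,-6.8301,0.0000)
cross product → J_v[:, 2] = (0.0000,0.0000,5.0000)
J_ω[:, 2] = z_2
entry J[2][2] = 5.0000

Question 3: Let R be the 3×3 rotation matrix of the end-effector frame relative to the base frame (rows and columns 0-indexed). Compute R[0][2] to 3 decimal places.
-0.500

End-effector z-axis (col 2 of R) = (-0.5000,-0.8660,0.0000)
R[0][2] = -0.5000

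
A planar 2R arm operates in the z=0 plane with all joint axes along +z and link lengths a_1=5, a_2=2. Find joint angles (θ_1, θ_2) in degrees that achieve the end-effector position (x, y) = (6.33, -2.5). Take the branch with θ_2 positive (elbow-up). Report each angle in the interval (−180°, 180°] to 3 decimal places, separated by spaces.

-30.003 30.009

cos θ_2 = (46.3189−5²−2²)/(2·5·2) = 0.8659; θ_2 = 30.0092° (elbow-up)
β = atan2(-2.5000,6.3300) = -21.5513°; ψ = atan2(1.0003,6.7319) = 8.4516°
θ_1 = β − ψ = -30.0029°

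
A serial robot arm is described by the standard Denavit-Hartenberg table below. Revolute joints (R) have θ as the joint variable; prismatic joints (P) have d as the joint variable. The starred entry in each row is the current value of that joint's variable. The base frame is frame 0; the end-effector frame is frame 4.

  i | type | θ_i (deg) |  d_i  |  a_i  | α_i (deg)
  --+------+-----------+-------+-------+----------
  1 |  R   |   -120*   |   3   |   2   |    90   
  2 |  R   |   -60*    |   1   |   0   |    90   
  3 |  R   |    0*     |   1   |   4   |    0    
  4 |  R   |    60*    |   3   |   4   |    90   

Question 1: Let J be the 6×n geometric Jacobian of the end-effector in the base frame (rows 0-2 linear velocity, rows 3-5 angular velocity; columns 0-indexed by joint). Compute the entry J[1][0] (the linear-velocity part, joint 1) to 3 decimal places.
axis z_0 = ẑ; lever o_n−o_0 = (-4.6340,0.9019,-4.1962)
cross product → J_v[:, 0] = (-0.9019,-4.6340,0.0000)
J_ω[:, 0] = z_0
entry J[1][0] = -4.6340

-4.634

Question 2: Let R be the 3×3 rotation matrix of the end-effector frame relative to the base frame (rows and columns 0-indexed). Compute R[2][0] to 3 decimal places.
-0.433

End-effector x-axis (col 0 of R) = (-0.8750,0.2165,-0.4330)
R[2][0] = -0.4330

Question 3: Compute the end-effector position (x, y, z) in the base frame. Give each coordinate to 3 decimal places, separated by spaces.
after link 1: o_1 = (-1.0000, -1.7321, 3.0000)
after link 2: o_2 = (-1.8660, -1.2321, 3.0000)
after link 3: o_3 = (-2.4330, -2.2141, -0.9641)
after link 4: o_4 = (-4.6340, 0.9019, -4.1962)

-4.634 0.902 -4.196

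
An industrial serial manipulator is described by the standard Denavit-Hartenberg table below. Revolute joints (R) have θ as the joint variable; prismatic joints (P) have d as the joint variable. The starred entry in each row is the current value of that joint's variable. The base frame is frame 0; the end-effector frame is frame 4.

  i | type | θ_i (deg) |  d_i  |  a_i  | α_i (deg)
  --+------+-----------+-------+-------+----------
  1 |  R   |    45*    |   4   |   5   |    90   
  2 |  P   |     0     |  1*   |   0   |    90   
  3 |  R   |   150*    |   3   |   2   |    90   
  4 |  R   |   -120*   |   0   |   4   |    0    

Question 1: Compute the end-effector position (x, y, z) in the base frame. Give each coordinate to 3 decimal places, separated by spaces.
4.243 2.828 4.464

after link 1: o_1 = (3.5355, 3.5355, 4.0000)
after link 2: o_2 = (4.2426, 2.8284, 4.0000)
after link 3: o_3 = (3.7250, 0.8966, 1.0000)
after link 4: o_4 = (4.2426, 2.8284, 4.4641)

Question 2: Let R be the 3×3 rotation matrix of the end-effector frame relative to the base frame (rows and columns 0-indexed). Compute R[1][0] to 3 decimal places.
End-effector x-axis (col 0 of R) = (0.1294,0.4830,0.8660)
R[1][0] = 0.4830

0.483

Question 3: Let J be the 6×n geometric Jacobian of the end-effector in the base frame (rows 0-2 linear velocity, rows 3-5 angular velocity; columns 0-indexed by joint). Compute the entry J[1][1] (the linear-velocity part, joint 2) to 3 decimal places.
-0.707

prismatic axis z_1 = (0.7071,-0.7071,0.0000)
J_v[:, 1] = z_1; J_ω[:, 1] = (0,0,0)
entry J[1][1] = -0.7071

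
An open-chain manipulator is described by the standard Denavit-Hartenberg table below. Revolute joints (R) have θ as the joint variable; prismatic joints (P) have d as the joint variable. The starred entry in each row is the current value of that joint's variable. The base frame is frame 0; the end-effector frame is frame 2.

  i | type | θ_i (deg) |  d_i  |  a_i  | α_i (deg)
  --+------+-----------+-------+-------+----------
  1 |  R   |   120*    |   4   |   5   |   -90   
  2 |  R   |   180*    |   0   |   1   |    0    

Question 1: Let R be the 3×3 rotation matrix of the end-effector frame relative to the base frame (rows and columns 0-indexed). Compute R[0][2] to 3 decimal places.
-0.866

End-effector z-axis (col 2 of R) = (-0.8660,-0.5000,0.0000)
R[0][2] = -0.8660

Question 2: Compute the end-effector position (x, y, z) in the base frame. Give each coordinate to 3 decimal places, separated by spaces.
-2.000 3.464 4.000

after link 1: o_1 = (-2.5000, 4.3301, 4.0000)
after link 2: o_2 = (-2.0000, 3.4641, 4.0000)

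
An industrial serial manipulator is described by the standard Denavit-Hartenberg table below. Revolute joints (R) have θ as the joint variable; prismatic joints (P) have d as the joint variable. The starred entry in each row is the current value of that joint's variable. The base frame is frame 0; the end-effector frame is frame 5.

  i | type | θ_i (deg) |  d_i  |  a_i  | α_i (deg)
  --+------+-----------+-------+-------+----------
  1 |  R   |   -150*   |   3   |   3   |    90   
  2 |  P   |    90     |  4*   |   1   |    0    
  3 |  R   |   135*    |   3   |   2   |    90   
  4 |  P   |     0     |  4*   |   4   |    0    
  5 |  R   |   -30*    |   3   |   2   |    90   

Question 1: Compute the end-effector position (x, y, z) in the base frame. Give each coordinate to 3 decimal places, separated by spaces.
after link 1: o_1 = (-2.5981, -1.5000, 3.0000)
after link 2: o_2 = (-4.5981, 1.9641, 4.0000)
after link 3: o_3 = (-4.8733, 5.2693, 2.5858)
after link 4: o_4 = (0.0256, 8.0977, 2.5858)
after link 5: o_5 = (3.4234, 8.9047, 3.4824)

3.423 8.905 3.482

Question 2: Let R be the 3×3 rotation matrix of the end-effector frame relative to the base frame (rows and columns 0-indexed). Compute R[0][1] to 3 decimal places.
End-effector y-axis (col 1 of R) = (0.6124,0.3536,0.7071)
R[0][1] = 0.6124

0.612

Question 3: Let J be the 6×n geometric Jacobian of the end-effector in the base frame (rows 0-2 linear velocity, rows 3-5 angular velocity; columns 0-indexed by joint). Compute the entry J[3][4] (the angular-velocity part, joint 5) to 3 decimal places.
axis z_4 = (0.6124,0.3536,0.7071); lever o_n−o_4 = (3.3978,0.8070,0.8966)
cross product → J_v[:, 4] = (-0.2537,1.8536,-0.7071)
J_ω[:, 4] = z_4
entry J[3][4] = 0.6124

0.612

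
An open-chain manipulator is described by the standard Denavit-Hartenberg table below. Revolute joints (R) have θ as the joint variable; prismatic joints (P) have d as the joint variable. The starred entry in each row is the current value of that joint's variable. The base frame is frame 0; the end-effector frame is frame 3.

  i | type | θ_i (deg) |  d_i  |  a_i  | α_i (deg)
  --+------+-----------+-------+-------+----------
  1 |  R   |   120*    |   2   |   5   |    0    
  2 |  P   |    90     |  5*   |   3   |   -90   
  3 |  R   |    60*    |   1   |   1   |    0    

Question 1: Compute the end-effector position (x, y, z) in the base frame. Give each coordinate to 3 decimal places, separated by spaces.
after link 1: o_1 = (-2.5000, 4.3301, 2.0000)
after link 2: o_2 = (-5.0981, 2.8301, 7.0000)
after link 3: o_3 = (-5.0311, 1.7141, 6.1340)

-5.031 1.714 6.134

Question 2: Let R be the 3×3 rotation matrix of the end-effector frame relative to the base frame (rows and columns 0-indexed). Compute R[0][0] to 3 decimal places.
-0.433

End-effector x-axis (col 0 of R) = (-0.4330,-0.2500,-0.8660)
R[0][0] = -0.4330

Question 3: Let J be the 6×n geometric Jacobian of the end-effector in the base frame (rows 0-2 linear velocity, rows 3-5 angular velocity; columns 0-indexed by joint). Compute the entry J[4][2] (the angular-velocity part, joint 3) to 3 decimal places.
axis z_2 = (0.5000,-0.8660,0.0000); lever o_n−o_2 = (0.0670,-1.1160,-0.8660)
cross product → J_v[:, 2] = (0.7500,0.4330,-0.5000)
J_ω[:, 2] = z_2
entry J[4][2] = -0.8660

-0.866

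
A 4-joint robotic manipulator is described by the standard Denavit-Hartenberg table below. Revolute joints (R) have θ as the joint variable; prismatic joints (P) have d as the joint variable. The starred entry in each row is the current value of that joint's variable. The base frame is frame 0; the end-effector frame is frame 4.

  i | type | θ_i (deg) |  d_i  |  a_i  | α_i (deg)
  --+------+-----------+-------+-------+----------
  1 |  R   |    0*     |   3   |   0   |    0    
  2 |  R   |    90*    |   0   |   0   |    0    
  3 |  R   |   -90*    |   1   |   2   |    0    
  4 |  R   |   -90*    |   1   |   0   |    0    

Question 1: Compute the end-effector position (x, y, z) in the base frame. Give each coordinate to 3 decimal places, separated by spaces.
after link 1: o_1 = (0.0000, 0.0000, 3.0000)
after link 2: o_2 = (0.0000, 0.0000, 3.0000)
after link 3: o_3 = (2.0000, 0.0000, 4.0000)
after link 4: o_4 = (2.0000, 0.0000, 5.0000)

2.000 0.000 5.000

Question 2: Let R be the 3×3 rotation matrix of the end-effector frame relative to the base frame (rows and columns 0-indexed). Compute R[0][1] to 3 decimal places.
End-effector y-axis (col 1 of R) = (1.0000,0.0000,0.0000)
R[0][1] = 1.0000

1.000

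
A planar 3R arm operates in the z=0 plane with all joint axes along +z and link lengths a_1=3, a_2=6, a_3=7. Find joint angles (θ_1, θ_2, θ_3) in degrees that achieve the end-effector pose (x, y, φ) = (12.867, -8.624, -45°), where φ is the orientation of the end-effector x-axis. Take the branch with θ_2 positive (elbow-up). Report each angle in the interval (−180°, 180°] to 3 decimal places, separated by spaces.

-44.986 29.981 -29.995

wrist centre = target − a_3·(cos φ, sin φ) = (7.9173, -3.6743)
cos θ_2 = (76.1830−3²−6²)/(2·3·6) = 0.8662; θ_2 = 29.9806° (elbow-up)
β = atan2(-3.6743,7.9173) = -24.8952°; ψ = atan2(2.9982,8.1972) = 20.0907°
θ_1 = β − ψ = -44.9859°
θ_3 = φ − θ_1 − θ_2 = -29.9947° (wrapped to (-180°,180°])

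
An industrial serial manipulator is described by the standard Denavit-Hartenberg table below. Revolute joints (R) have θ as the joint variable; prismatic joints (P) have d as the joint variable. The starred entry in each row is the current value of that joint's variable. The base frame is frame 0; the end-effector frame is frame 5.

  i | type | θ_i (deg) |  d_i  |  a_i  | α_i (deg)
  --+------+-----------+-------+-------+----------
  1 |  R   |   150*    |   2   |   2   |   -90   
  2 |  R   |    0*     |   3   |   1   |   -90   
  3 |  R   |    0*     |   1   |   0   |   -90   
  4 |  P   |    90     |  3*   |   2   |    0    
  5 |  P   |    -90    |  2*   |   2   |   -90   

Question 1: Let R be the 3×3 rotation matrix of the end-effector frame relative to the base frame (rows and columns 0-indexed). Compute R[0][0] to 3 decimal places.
End-effector x-axis (col 0 of R) = (-0.8660,0.5000,0.0000)
R[0][0] = -0.8660

-0.866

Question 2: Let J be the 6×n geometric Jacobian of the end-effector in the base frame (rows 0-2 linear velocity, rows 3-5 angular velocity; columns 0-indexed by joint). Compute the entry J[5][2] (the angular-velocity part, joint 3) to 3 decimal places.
axis z_2 = (-0.0000,-0.0000,-1.0000); lever o_n−o_2 = (0.7679,5.3301,1.0000)
cross product → J_v[:, 2] = (5.3301,-0.7679,-0.0000)
J_ω[:, 2] = z_2
entry J[5][2] = -1.0000

-1.000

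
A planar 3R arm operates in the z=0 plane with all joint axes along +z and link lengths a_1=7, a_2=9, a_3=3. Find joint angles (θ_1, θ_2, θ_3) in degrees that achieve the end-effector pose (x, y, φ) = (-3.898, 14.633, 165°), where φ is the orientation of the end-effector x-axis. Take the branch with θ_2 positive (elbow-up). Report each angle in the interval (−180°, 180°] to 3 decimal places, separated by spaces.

wrist centre = target − a_3·(cos φ, sin φ) = (-1.0002, 13.8565)
cos θ_2 = (193.0042−7²−9²)/(2·7·9) = 0.5000; θ_2 = 59.9978° (elbow-up)
β = atan2(13.8565,-1.0002) = 94.1287°; ψ = atan2(7.7941,11.5003) = 34.1265°
θ_1 = β − ψ = 60.0022°
θ_3 = φ − θ_1 − θ_2 = 45.0001° (wrapped to (-180°,180°])

60.002 59.998 45.000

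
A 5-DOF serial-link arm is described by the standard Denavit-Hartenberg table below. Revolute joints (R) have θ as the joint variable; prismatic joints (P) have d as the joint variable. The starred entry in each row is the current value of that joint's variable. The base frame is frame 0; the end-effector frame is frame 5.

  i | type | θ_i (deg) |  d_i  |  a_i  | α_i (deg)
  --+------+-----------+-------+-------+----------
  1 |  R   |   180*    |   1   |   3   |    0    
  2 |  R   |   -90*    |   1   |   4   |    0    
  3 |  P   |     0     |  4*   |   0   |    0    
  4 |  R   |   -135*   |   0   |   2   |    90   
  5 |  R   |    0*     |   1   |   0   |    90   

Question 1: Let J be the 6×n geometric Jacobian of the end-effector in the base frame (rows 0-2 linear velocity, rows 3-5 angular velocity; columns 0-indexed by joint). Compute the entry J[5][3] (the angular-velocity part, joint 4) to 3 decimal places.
1.000

axis z_3 = (0.0000,0.0000,1.0000); lever o_n−o_3 = (0.7071,-2.1213,0.0000)
cross product → J_v[:, 3] = (2.1213,0.7071,-0.0000)
J_ω[:, 3] = z_3
entry J[5][3] = 1.0000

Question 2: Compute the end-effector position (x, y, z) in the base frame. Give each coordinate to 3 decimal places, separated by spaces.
-2.293 1.879 6.000

after link 1: o_1 = (-3.0000, 0.0000, 1.0000)
after link 2: o_2 = (-3.0000, 4.0000, 2.0000)
after link 3: o_3 = (-3.0000, 4.0000, 6.0000)
after link 4: o_4 = (-1.5858, 2.5858, 6.0000)
after link 5: o_5 = (-2.2929, 1.8787, 6.0000)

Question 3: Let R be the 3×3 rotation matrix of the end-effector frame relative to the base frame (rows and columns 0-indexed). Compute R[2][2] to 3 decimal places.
End-effector z-axis (col 2 of R) = (-0.0000,-0.0000,-1.0000)
R[2][2] = -1.0000

-1.000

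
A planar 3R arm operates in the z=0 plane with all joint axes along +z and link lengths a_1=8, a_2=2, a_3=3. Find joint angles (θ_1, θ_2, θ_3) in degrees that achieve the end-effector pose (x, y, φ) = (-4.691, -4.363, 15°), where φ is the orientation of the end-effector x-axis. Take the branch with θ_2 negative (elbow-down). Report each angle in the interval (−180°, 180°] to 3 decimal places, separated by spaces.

-135.000 -59.993 -150.007

wrist centre = target − a_3·(cos φ, sin φ) = (-7.5888, -5.1395)
cos θ_2 = (84.0036−8²−2²)/(2·8·2) = 0.5001; θ_2 = -59.9926° (elbow-down)
β = atan2(-5.1395,-7.5888) = -145.8924°; ψ = atan2(-1.7319,9.0002) = -10.8923°
θ_1 = β − ψ = -135.0001°
θ_3 = φ − θ_1 − θ_2 = -150.0073° (wrapped to (-180°,180°])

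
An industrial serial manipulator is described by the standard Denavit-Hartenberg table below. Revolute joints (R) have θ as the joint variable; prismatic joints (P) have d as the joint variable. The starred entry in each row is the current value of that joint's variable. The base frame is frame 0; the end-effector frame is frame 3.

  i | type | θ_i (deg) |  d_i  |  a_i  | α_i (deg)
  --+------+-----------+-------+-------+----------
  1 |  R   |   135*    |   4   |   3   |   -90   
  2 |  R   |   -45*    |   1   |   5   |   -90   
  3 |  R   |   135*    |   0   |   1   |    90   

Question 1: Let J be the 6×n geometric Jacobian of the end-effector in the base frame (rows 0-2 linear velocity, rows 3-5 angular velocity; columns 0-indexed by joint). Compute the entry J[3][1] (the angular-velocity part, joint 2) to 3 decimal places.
-0.707

axis z_1 = (-0.7071,-0.7071,0.0000); lever o_n−o_1 = (-2.3536,1.9393,3.0355)
cross product → J_v[:, 1] = (-2.1464,2.1464,-3.0355)
J_ω[:, 1] = z_1
entry J[3][1] = -0.7071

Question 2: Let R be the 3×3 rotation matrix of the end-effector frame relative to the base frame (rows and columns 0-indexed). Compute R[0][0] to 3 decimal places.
End-effector x-axis (col 0 of R) = (0.8536,0.1464,-0.5000)
R[0][0] = 0.8536

0.854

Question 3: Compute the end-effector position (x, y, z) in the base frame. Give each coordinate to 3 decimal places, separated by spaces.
after link 1: o_1 = (-2.1213, 2.1213, 4.0000)
after link 2: o_2 = (-5.3284, 3.9142, 7.5355)
after link 3: o_3 = (-4.4749, 4.0607, 7.0355)

-4.475 4.061 7.036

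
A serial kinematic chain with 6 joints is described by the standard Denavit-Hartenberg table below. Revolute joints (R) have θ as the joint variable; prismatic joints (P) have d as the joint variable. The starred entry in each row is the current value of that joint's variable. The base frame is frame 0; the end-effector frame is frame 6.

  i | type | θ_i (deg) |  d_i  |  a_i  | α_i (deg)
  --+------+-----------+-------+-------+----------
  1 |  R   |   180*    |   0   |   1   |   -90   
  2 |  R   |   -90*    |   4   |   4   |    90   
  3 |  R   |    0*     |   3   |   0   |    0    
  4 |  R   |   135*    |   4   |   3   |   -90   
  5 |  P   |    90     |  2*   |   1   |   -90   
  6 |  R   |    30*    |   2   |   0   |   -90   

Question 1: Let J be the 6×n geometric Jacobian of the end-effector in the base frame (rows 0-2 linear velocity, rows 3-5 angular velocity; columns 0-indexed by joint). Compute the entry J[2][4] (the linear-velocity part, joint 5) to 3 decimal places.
-0.707

prismatic axis z_4 = (0.0000,0.7071,-0.7071)
J_v[:, 4] = z_4; J_ω[:, 4] = (0,0,0)
entry J[2][4] = -0.7071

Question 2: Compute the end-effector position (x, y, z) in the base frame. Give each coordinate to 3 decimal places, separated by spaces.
5.000 -3.293 1.879

after link 1: o_1 = (-1.0000, 0.0000, 0.0000)
after link 2: o_2 = (-1.0000, -4.0000, 4.0000)
after link 3: o_3 = (2.0000, -4.0000, 4.0000)
after link 4: o_4 = (6.0000, -6.1213, 1.8787)
after link 5: o_5 = (5.0000, -4.7071, 0.4645)
after link 6: o_6 = (5.0000, -3.2929, 1.8787)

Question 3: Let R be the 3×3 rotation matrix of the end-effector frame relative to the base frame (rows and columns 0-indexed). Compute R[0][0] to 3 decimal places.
-0.866

End-effector x-axis (col 0 of R) = (-0.8660,-0.3536,0.3536)
R[0][0] = -0.8660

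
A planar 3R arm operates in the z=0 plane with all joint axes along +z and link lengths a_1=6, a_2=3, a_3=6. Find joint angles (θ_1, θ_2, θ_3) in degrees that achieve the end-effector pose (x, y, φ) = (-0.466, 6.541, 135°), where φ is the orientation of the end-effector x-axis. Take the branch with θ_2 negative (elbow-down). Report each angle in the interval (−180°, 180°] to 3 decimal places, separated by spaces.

wrist centre = target − a_3·(cos φ, sin φ) = (3.7766, 2.2984)
cos θ_2 = (19.5455−6²−3²)/(2·6·3) = -0.7071; θ_2 = -134.9970° (elbow-down)
β = atan2(2.2984,3.7766) = 31.3235°; ψ = atan2(-2.1214,3.8788) = -28.6756°
θ_1 = β − ψ = 59.9992°
θ_3 = φ − θ_1 − θ_2 = -150.0021° (wrapped to (-180°,180°])

59.999 -134.997 -150.002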